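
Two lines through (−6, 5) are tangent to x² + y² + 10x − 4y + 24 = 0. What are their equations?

x + 2y = 4 and 2x − y = −17

A line y − (5) = m(x − (−6)) is tangent when its distance from (−5, 2) is √5:
[m·(1) − (−3)]² = 5(m² + 1)
2m² − 3m − 2 = 0, so m = −1/2 or m = 2.
Through (−6, 5) these give x + 2y = 4 and 2x − y = −17.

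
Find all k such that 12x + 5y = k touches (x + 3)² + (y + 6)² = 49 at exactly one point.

Tangency holds when the distance from the centre (−3, −6) to the line equals the radius 7:
|12·(−3) + 5·(−6) − k| / √169 = 7
|k − (−66)| = 7·13, so k = 25 or k = −157.

k = −157 or k = 25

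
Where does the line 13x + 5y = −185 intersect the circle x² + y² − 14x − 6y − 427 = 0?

(−15, 2) and (−10, −11)

Substitute y = (−185 − 13x)/5:
194x² + 4850x + 29100 = 0  ⟹  x² + 25x + 150 = 0
x = −10 or x = −15, giving (−10, −11) and (−15, 2).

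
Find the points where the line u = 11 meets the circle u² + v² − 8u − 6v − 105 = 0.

(11, −6) and (11, 12)

The line gives u = 11. Substituting into the circle:
v² − 6v − 72 = 0
v = 12 or v = −6, giving (11, 12) and (11, −6).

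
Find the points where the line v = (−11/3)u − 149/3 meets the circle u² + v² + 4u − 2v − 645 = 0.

(−19, 20) and (−7, −24)

From the line, v = (−149 − 11u)/3. Substituting:
130u² + 3380u + 17290 = 0  ⟹  u² + 26u + 133 = 0
u = −7 or u = −19, giving (−7, −24) and (−19, 20).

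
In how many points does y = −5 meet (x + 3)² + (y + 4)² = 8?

d² = (0·(−3) + 1·(−4) − (−5))² = 1; r² = 8.
Since d² < r², the line cuts the circle twice.

2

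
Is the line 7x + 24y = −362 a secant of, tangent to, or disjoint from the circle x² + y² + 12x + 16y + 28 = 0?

secant

d² = (7·(−6) + 24·(−8) − (−362))²/625 = 16384/625; r² = 72.
Since d² < r², the line cuts the circle twice.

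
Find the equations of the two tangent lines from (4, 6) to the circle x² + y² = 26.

x − 5y = −26 and 5x + y = 26

A line y − (6) = m(x − (4)) is tangent when its distance from (0, 0) is √26:
(−4m − (−6))² = 26(m² + 1)
5m² + 24m − 5 = 0, so m = 1/5 or m = −5.
With m = 1/5: x − 5y = −26. With m = −5: 5x + y = 26.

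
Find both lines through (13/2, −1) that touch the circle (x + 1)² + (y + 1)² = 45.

Let a tangent through (13/2, −1) have slope m. Its distance from (−1, −1) must equal 3√5:
[m·(−15/2) − (0)]² = 45(m² + 1)
m² − 4 = 0, so m = −2 or m = 2.
With m = −2: 2x + y = 12. With m = 2: 2x − y = 14.

2x + y = 12 and 2x − y = 14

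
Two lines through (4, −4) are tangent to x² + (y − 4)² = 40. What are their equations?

Write the tangent as mx − y + (−4 − m·(4)) = 0 and set its distance from the centre to 2√10:
[m·(−4) − (8)]² = 40(m² + 1)
3m² − 8m − 3 = 0, so m = 3 or m = −1/3.
Through (4, −4) these give 3x − y = 16 and x + 3y = −8.

3x − y = 16 and x + 3y = −8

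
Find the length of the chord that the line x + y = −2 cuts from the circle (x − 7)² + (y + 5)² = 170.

The distance from (7, −5) to the line is 4/√2, and r² = 170.
Chord = 2√(r² − d²) = 2·√(162) = 18√2.

18√2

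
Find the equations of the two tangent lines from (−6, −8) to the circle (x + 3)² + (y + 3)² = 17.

4x + y = −32 and x − 4y = 26

A line y − (−8) = m(x − (−6)) is tangent when its distance from (−3, −3) is √17:
(3m − (5))² = 17(m² + 1)
4m² + 15m − 4 = 0, so m = −4 or m = 1/4.
With m = −4: 4x + y = −32. With m = 1/4: x − 4y = 26.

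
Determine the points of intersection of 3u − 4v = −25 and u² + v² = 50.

Express v = (25 + 3u)/4 and substitute into the circle:
25u² + 150u − 175 = 0  ⟹  u² + 6u − 7 = 0
u = 1 or u = −7, giving (1, 7) and (−7, 1).

(−7, 1) and (1, 7)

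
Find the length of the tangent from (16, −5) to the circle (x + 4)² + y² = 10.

With centre O = (−4, 0), |OP|² = 425 and r² = 10.
Power of the point: PT² = |PO|² − r² = 415, so PT = √415.

√415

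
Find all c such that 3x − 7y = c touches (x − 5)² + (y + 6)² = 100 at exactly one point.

c = 57 ± 10√58

For a tangent, require d(centre, line) = r = 10.
|3·5 − 7·(−6) − c| / √58 = 10
|c − (57)| = 10√58.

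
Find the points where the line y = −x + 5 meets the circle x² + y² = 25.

(0, 5) and (5, 0)

Express y = −x + 5 and substitute into the circle:
2x² − 10x = 0  ⟹  x² − 5x = 0
x = 5 or x = 0, giving (5, 0) and (0, 5).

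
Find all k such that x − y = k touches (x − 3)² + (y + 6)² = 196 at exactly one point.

The line touches the circle iff its distance from (3, −6) is 14:
|1·3 − 1·(−6) − k| / √2 = 14
|k − (9)| = 14√2.

k = 9 ± 14√2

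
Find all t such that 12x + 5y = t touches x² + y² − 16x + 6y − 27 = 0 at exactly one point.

Tangency holds when the distance from the centre (8, −3) to the line equals the radius 10:
|12·8 + 5·(−3) − t| / √169 = 10
|t − (81)| = 10·13, so t = 211 or t = −49.

t = −49 or t = 211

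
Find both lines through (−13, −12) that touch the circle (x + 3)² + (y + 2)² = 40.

3x − y = −27 and x − 3y = 23

A line y − (−12) = m(x − (−13)) is tangent when its distance from (−3, −2) is 2√10:
(10m − (10))² = 40(m² + 1)
3m² − 10m + 3 = 0, so m = 3 or m = 1/3.
With m = 3: 3x − y = −27. With m = 1/3: x − 3y = 23.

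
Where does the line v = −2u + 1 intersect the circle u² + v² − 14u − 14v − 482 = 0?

From the line, v = −2u + 1. Substituting:
5u² + 10u − 495 = 0  ⟹  u² + 2u − 99 = 0
u = 9 or u = −11, giving (9, −17) and (−11, 23).

(−11, 23) and (9, −17)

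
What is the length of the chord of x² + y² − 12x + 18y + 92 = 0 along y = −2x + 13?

The distance from (6, −9) to the line is 10/√5, and r² = 25.
Half the chord is √(r² − d²) = √(5), so the full chord is 2√5.

2√5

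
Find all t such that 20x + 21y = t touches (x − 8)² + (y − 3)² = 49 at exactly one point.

t = 20 or t = 426

Tangency holds when the distance from the centre (8, 3) to the line equals the radius 7:
|20·8 + 21·3 − t| / √841 = 7
|t − (223)| = 7·29, so t = 426 or t = 20.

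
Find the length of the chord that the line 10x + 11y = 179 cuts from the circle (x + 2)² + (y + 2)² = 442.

Centre (−2, −2), r² = 442. Perpendicular distance d from centre to line = |−221| / √221 = 221/√221.
Chord = 2√(r² − d²) = 2·√(221) = 2√221.

2√221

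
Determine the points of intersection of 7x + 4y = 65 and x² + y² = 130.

(3, 11) and (11, −3)

Substitute y = (65 − 7x)/4:
65x² − 910x + 2145 = 0  ⟹  x² − 14x + 33 = 0
x = 11 or x = 3, giving (11, −3) and (3, 11).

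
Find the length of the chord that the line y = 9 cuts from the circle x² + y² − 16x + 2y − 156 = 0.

From the line, y = 9. Substituting:
x² − 16x − 57 = 0
x = 19 or x = −3, giving (19, 9) and (−3, 9).
|(19, 9) − (−3, 9)| = √((22)² + (0)²) = 22.

22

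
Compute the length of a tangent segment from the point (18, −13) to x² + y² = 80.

With centre O = (0, 0), |OP|² = 493 and r² = 80.
The tangent meets the radius at right angles, so tangent² = |PO|² − r² = 493 − 80 = 413.

√413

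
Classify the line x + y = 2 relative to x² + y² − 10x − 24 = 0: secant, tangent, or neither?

secant

Substituting the line into the circle gives 2x² − 14x − 20 = 0.
Discriminant = (−14)² − 4·2·(−20) = 356 > 0.
Two real roots: the line is a secant.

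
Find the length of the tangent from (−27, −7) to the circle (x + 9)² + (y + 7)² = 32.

2√73

With centre O = (−9, −7), |OP|² = 324 and r² = 32.
The tangent meets the radius at right angles, so tangent² = |PO|² − r² = 324 − 32 = 292.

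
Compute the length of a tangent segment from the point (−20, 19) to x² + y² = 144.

Centre (0, 0), r² = 144. |PO|² = (−20)² + (19)² = 761.
The tangent meets the radius at right angles, so tangent² = |PO|² − r² = 761 − 144 = 617.

√617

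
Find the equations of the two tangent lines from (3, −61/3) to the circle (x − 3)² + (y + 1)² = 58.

7x − 3y = 82 and 7x + 3y = −40

Let a tangent through (3, −61/3) have slope m. Its distance from (3, −1) must equal √58:
[m·(0) − (58/3)]² = 58(m² + 1)
9m² − 49 = 0, so m = 7/3 or m = −7/3.
Through (3, −61/3) these give 7x − 3y = 82 and 7x + 3y = −40.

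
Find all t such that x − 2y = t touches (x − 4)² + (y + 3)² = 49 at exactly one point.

t = 10 ± 7√5

Tangency holds when the distance from the centre (4, −3) to the line equals the radius 7:
|1·4 − 2·(−3) − t| / √5 = 7
|t − (10)| = 7√5.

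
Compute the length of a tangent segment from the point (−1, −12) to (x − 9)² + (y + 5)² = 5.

Centre (9, −5), r² = 5. |PO|² = (−10)² + (−7)² = 149.
By the tangent–radius right angle, tangent length = √(|PO|² − r²) = √144 = 12.

12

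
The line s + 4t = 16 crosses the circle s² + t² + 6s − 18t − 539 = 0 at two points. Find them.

(−28, 11) and (20, −1)

Express t = (16 − s)/4 and substitute into the circle:
17s² + 136s − 9520 = 0  ⟹  s² + 8s − 560 = 0
s = 20 or s = −28, giving (20, −1) and (−28, 11).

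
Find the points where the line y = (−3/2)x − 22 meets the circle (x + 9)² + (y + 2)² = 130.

(−18, 5) and (−6, −13)

Express y = (−44 − 3x)/2 and substitute into the circle:
13x² + 312x + 1404 = 0  ⟹  x² + 24x + 108 = 0
x = −6 or x = −18, giving (−6, −13) and (−18, 5).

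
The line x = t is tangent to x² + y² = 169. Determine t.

The line touches the circle iff its distance from (0, 0) is 13:
|1·0 + 0·0 − t| / √1 = 13
|t| = 13, so t = 13 or t = −13.

t = −13 or t = 13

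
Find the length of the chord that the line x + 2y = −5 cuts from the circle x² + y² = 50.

From the line, y = (−5 − x)/2. Substituting:
5x² + 10x − 175 = 0  ⟹  x² + 2x − 35 = 0
x = 5 or x = −7, giving (5, −5) and (−7, 1).
Chord length = distance between (5, −5) and (−7, 1) = √180 = 6√5.

6√5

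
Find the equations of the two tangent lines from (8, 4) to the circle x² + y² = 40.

A line y − (4) = m(x − (8)) is tangent when its distance from (0, 0) is 2√10:
[m·(−8) − (−4)]² = 40(m² + 1)
3m² − 8m − 3 = 0, so m = −1/3 or m = 3.
With m = −1/3: x + 3y = 20. With m = 3: 3x − y = 20.

x + 3y = 20 and 3x − y = 20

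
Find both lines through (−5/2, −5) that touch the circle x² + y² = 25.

A line y − (−5) = m(x − (−5/2)) is tangent when its distance from (0, 0) is 5:
[m·(5/2) − (5)]² = 25(m² + 1)
3m² + 4m = 0, so m = 0 or m = −4/3.
With m = 0: y = −5. With m = −4/3: 4x + 3y = −25.

y = −5 and 4x + 3y = −25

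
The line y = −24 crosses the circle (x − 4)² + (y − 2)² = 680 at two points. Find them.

(2, −24) and (6, −24)

Substitute y = −24:
x² − 8x + 12 = 0
x = 6 or x = 2, giving (6, −24) and (2, −24).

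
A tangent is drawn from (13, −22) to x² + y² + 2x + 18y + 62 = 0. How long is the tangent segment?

Centre (−1, −9), r² = 20. |PO|² = (14)² + (−13)² = 365.
By the tangent–radius right angle, tangent length = √(|PO|² − r²) = √345.

√345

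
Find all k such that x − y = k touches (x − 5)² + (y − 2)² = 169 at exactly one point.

The line touches the circle iff its distance from (5, 2) is 13:
|1·5 − 1·2 − k| / √2 = 13
|k − (3)| = 13√2.

k = 3 ± 13√2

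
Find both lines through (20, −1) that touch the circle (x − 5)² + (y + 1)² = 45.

Let a tangent through (20, −1) have slope m. Its distance from (5, −1) must equal 3√5:
[m·(−15) − (0)]² = 45(m² + 1)
4m² − 1 = 0, so m = 1/2 or m = −1/2.
With m = 1/2: x − 2y = 22. With m = −1/2: x + 2y = 18.

x − 2y = 22 and x + 2y = 18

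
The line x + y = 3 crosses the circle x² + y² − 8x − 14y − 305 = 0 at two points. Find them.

Substitute y = −x + 3:
2x² − 338 = 0  ⟹  x² − 169 = 0
x = 13 or x = −13, giving (13, −10) and (−13, 16).

(−13, 16) and (13, −10)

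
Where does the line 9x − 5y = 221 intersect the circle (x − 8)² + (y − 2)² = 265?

Express y = (−221 + 9x)/5 and substitute into the circle:
106x² − 4558x + 48336 = 0  ⟹  x² − 43x + 456 = 0
x = 24 or x = 19, giving (24, −1) and (19, −10).

(19, −10) and (24, −1)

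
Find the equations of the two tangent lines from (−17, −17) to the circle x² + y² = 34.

Write the tangent as mx − y + (−17 − m·(−17)) = 0 and set its distance from the centre to √34:
(17m − (17))² = 34(m² + 1)
15m² − 34m + 15 = 0, so m = 3/5 or m = 5/3.
Through (−17, −17) these give 3x − 5y = 34 and 5x − 3y = −34.

3x − 5y = 34 and 5x − 3y = −34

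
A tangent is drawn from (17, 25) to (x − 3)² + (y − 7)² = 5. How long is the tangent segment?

√515

Centre (3, 7), r² = 5. |PO|² = (14)² + (18)² = 520.
The tangent meets the radius at right angles, so tangent² = |PO|² − r² = 520 − 5 = 515.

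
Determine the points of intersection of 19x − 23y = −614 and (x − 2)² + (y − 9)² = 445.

(−19, 11) and (4, 30)

Express y = (614 + 19x)/23 and substitute into the circle:
890x² + 13350x − 67640 = 0  ⟹  x² + 15x − 76 = 0
x = 4 or x = −19, giving (4, 30) and (−19, 11).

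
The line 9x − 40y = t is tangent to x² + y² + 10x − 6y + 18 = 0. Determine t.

Tangency holds when the distance from the centre (−5, 3) to the line equals the radius 4:
|9·(−5) − 40·3 − t| / √1681 = 4
|t − (−165)| = 4·41, so t = −1 or t = −329.

t = −329 or t = −1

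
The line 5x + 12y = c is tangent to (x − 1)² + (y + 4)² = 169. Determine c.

The line touches the circle iff its distance from (1, −4) is 13:
|5·1 + 12·(−4) − c| / √169 = 13
|c − (−43)| = 13·13, so c = 126 or c = −212.

c = −212 or c = 126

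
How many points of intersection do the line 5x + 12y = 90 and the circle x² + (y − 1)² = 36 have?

Substituting the line into the circle gives 169x² − 780x + 900 = 0.
Discriminant = (−780)² − 4·169·(900) = 0.
A repeated root: the line is tangent.

1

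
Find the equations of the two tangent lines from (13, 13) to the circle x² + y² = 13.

A line y − (13) = m(x − (13)) is tangent when its distance from (0, 0) is √13:
[m·(−13) − (−13)]² = 13(m² + 1)
6m² − 13m + 6 = 0, so m = 2/3 or m = 3/2.
Through (13, 13) these give 2x − 3y = −13 and 3x − 2y = 13.

2x − 3y = −13 and 3x − 2y = 13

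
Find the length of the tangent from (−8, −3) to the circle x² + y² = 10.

3√7

Centre (0, 0), r² = 10. |PO|² = (−8)² + (−3)² = 73.
Power of the point: PT² = |PO|² − r² = 63, so PT = 3√7.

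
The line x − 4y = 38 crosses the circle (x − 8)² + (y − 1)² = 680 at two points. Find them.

(−14, −13) and (34, −1)

From the line, y = (−38 + x)/4. Substituting:
17x² − 340x − 8092 = 0  ⟹  x² − 20x − 476 = 0
x = 34 or x = −14, giving (34, −1) and (−14, −13).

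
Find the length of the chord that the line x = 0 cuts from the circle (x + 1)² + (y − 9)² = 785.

56

The line gives x = 0. Substituting into the circle:
y² − 18y − 703 = 0
y = 37 or y = −19, giving (0, 37) and (0, −19).
Chord length = distance between (0, 37) and (0, −19) = √3136 = 56.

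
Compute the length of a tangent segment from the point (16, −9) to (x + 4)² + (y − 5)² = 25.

√571

Centre (−4, 5), r² = 25. |PO|² = (20)² + (−14)² = 596.
Power of the point: PT² = |PO|² − r² = 571, so PT = √571.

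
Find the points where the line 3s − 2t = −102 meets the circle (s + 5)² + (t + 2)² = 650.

Substitute t = (102 + 3s)/2:
13s² + 676s + 8736 = 0  ⟹  s² + 52s + 672 = 0
s = −24 or s = −28, giving (−24, 15) and (−28, 9).

(−28, 9) and (−24, 15)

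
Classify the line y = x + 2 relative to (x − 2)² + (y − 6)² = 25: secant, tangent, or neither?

d² = (1·2 − 1·6 − (−2))²/2 = 2; r² = 25.
Since d² < r², the line cuts the circle twice.

secant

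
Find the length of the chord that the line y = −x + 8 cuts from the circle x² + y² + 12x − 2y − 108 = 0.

Express y = −x + 8 and substitute into the circle:
2x² − 2x − 60 = 0  ⟹  x² − x − 30 = 0
x = 6 or x = −5, giving (6, 2) and (−5, 13).
Chord length = distance between (6, 2) and (−5, 13) = √242 = 11√2.

11√2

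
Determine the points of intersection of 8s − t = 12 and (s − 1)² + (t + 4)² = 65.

(0, −12) and (2, 4)

Express t = 8s − 12 and substitute into the circle:
65s² − 130s = 0  ⟹  s² − 2s = 0
s = 2 or s = 0, giving (2, 4) and (0, −12).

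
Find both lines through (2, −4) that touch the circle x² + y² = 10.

Write the tangent as mx − y + (−4 − m·(2)) = 0 and set its distance from the centre to √10:
[m·(−2) − (4)]² = 10(m² + 1)
3m² − 8m − 3 = 0, so m = 3 or m = −1/3.
With m = 3: 3x − y = 10. With m = −1/3: x + 3y = −10.

3x − y = 10 and x + 3y = −10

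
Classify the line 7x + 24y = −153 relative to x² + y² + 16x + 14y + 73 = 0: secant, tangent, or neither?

Centre (−8, −7), r² = 40. Distance² from centre to line = (−71)²/625 = 5041/625.
Since d² < r², the line cuts the circle twice.

secant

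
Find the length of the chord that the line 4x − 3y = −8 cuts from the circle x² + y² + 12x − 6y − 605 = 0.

50

Substitute y = (8 + 4x)/3:
25x² + 100x − 5525 = 0  ⟹  x² + 4x − 221 = 0
x = 13 or x = −17, giving (13, 20) and (−17, −20).
Chord length = distance between (13, 20) and (−17, −20) = √2500 = 50.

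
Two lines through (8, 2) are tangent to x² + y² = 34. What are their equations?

3x + 5y = 34 and 5x − 3y = 34

Let a tangent through (8, 2) have slope m. Its distance from (0, 0) must equal √34:
(−8m − (−2))² = 34(m² + 1)
15m² − 16m − 15 = 0, so m = −3/5 or m = 5/3.
With m = −3/5: 3x + 5y = 34. With m = 5/3: 5x − 3y = 34.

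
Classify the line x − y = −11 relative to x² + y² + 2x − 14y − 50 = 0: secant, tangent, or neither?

Centre (−1, 7), r² = 100. Distance² from centre to line = (3)²/2 = 9/2.
Since d² < r², the line cuts the circle twice.

secant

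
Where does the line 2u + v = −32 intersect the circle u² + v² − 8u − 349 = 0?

(−15, −2) and (−9, −14)

Substitute v = −2u − 32:
5u² + 120u + 675 = 0  ⟹  u² + 24u + 135 = 0
u = −9 or u = −15, giving (−9, −14) and (−15, −2).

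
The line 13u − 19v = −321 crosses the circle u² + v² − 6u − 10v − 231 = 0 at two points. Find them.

From the line, v = (321 + 13u)/19. Substituting:
530u² + 3710u − 41340 = 0  ⟹  u² + 7u − 78 = 0
u = 6 or u = −13, giving (6, 21) and (−13, 8).

(−13, 8) and (6, 21)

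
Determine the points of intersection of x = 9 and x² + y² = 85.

(9, −2) and (9, 2)

The line gives x = 9. Substituting into the circle:
y² − 4 = 0
y = 2 or y = −2, giving (9, 2) and (9, −2).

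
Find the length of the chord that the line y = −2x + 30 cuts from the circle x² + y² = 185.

Express y = −2x + 30 and substitute into the circle:
5x² − 120x + 715 = 0  ⟹  x² − 24x + 143 = 0
x = 13 or x = 11, giving (13, 4) and (11, 8).
Chord length = distance between (13, 4) and (11, 8) = √20 = 2√5.

2√5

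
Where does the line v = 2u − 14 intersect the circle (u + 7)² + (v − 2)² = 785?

(−6, −26) and (16, 18)

From the line, v = 2u − 14. Substituting:
5u² − 50u − 480 = 0  ⟹  u² − 10u − 96 = 0
u = 16 or u = −6, giving (16, 18) and (−6, −26).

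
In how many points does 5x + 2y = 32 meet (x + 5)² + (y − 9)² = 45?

d² = (5·(−5) + 2·9 − (32))²/29 = 1521/29; r² = 45.
Since d² > r², the line lies outside the circle.

0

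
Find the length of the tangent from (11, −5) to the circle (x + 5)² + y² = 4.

The centre is (−5, 0) and r = 2. The square of the distance from P to the centre is 256 + 25 = 281.
By the tangent–radius right angle, tangent length = √(|PO|² − r²) = √277.

√277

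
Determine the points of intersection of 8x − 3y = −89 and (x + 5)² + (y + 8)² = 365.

(−19, −21) and (−7, 11)

Substitute y = (89 + 8x)/3:
73x² + 1898x + 9709 = 0  ⟹  x² + 26x + 133 = 0
x = −7 or x = −19, giving (−7, 11) and (−19, −21).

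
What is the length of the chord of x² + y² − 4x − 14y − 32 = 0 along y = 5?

18

From the line, y = 5. Substituting:
x² − 4x − 77 = 0
x = 11 or x = −7, giving (11, 5) and (−7, 5).
|(11, 5) − (−7, 5)| = √((18)² + (0)²) = 18.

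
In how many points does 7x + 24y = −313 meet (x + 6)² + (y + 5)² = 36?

0

Substituting the line into the circle gives 625x² + 9614x + 37249 = 0.
Δ = 92428996 − 93122500 = −693504.
No real roots: the line does not meet the circle.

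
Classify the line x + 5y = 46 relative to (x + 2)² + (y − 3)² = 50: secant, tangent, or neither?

d² = (1·(−2) + 5·3 − (46))²/26 = 1089/26; r² = 50.
Since d² < r², the line cuts the circle twice.

secant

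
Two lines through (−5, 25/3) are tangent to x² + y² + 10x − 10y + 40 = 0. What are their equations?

Write the tangent as mx − y + (25/3 − m·(−5)) = 0 and set its distance from the centre to √10:
(0m − (−10/3))² = 10(m² + 1)
9m² − 1 = 0, so m = −1/3 or m = 1/3.
Through (−5, 25/3) these give x + 3y = 20 and x − 3y = −30.

x + 3y = 20 and x − 3y = −30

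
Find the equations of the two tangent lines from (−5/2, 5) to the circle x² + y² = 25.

A line y − (5) = m(x − (−5/2)) is tangent when its distance from (0, 0) is 5:
[m·(5/2) − (−5)]² = 25(m² + 1)
3m² − 4m = 0, so m = 4/3 or m = 0.
Through (−5/2, 5) these give 4x − 3y = −25 and y = 5.

4x − 3y = −25 and y = 5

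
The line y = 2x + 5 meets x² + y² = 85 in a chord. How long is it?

8√5

The distance from (0, 0) to the line is 5/√5, and r² = 85.
Half the chord is √(r² − d²) = √(80), so the full chord is 8√5.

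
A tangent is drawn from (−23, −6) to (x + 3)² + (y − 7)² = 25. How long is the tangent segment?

4√34

The centre is (−3, 7) and r = 5. The square of the distance from P to the centre is 400 + 169 = 569.
By the tangent–radius right angle, tangent length = √(|PO|² − r²) = √544 = 4√34.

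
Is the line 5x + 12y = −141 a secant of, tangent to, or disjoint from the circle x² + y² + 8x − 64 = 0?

disjoint

Centre (−4, 0), r² = 80. Distance² from centre to line = (121)²/169 = 14641/169.
Since d² > r², the line lies outside the circle.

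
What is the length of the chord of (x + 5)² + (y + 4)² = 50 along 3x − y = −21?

Centre (−5, −4), r² = 50. Perpendicular distance d from centre to line = |10| / √10 = 10/√10.
Chord = 2√(r² − d²) = 2·√(40) = 4√10.

4√10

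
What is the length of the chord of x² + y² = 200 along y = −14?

Substitute y = −14:
x² − 4 = 0
x = 2 or x = −2, giving (2, −14) and (−2, −14).
|(2, −14) − (−2, −14)| = √((4)² + (0)²) = 4.

4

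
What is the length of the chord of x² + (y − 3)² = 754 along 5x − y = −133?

Express y = 5x + 133 and substitute into the circle:
26x² + 1300x + 16146 = 0  ⟹  x² + 50x + 621 = 0
x = −23 or x = −27, giving (−23, 18) and (−27, −2).
Chord length = distance between (−23, 18) and (−27, −2) = √416 = 4√26.

4√26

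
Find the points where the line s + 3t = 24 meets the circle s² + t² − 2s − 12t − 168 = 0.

(−12, 12) and (15, 3)

Substitute t = (24 − s)/3:
10s² − 30s − 1800 = 0  ⟹  s² − 3s − 180 = 0
s = 15 or s = −12, giving (15, 3) and (−12, 12).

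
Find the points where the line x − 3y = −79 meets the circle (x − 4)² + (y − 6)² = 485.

(−10, 23) and (5, 28)

Substitute y = (79 + x)/3:
10x² + 50x − 500 = 0  ⟹  x² + 5x − 50 = 0
x = 5 or x = −10, giving (5, 28) and (−10, 23).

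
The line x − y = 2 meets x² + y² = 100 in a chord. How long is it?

14√2

The distance from (0, 0) to the line is 2/√2, and r² = 100.
Chord = 2√(r² − d²) = 2·√(98) = 14√2.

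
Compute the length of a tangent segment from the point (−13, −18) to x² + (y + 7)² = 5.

The centre is (0, −7) and r = √5. The square of the distance from P to the centre is 169 + 121 = 290.
By the tangent–radius right angle, tangent length = √(|PO|² − r²) = √285.

√285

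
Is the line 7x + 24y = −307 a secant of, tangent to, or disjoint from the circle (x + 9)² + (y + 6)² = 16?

tangent

Centre (−9, −6), r² = 16. Distance² from centre to line = (100)²/625 = 16.
Since d² = r², the line is tangent.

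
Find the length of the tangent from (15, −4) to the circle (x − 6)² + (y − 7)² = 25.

Centre (6, 7), r² = 25. |PO|² = (9)² + (−11)² = 202.
By the tangent–radius right angle, tangent length = √(|PO|² − r²) = √177.

√177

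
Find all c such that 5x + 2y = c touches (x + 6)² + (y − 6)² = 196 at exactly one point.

c = −18 ± 14√29

The line touches the circle iff its distance from (−6, 6) is 14:
|5·(−6) + 2·6 − c| / √29 = 14
|c − (−18)| = 14√29.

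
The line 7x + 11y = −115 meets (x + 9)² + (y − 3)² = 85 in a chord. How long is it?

√170

Express y = (−115 − 7x)/11 and substitute into the circle:
170x² + 4250x + 21420 = 0  ⟹  x² + 25x + 126 = 0
x = −7 or x = −18, giving (−7, −6) and (−18, 1).
Chord length = distance between (−7, −6) and (−18, 1) = √170 = √170.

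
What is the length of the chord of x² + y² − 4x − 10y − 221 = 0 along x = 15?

18

The line gives x = 15. Substituting into the circle:
y² − 10y − 56 = 0
y = 14 or y = −4, giving (15, 14) and (15, −4).
|(15, 14) − (15, −4)| = √((0)² + (18)²) = 18.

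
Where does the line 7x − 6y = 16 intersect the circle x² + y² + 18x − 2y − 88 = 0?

Express y = (−16 + 7x)/6 and substitute into the circle:
85x² + 340x − 2720 = 0  ⟹  x² + 4x − 32 = 0
x = 4 or x = −8, giving (4, 2) and (−8, −12).

(−8, −12) and (4, 2)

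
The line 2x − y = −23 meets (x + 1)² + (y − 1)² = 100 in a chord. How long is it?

4√5

The distance from (−1, 1) to the line is 20/√5, and r² = 100.
Half the chord is √(r² − d²) = √(20), so the full chord is 4√5.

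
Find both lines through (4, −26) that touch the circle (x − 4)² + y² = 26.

Let a tangent through (4, −26) have slope m. Its distance from (4, 0) must equal √26:
[m·(0) − (26)]² = 26(m² + 1)
m² − 25 = 0, so m = −5 or m = 5.
Through (4, −26) these give 5x + y = −6 and 5x − y = 46.

5x + y = −6 and 5x − y = 46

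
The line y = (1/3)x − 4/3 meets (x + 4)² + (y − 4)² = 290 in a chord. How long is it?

10√10

Centre (−4, 4), r² = 290. Perpendicular distance d from centre to line = |−20| / √10 = 20/√10.
Half the chord is √(r² − d²) = √(250), so the full chord is 10√10.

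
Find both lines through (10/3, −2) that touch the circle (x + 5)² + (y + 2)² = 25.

3x − 4y = 18 and 3x + 4y = 2

A line y − (−2) = m(x − (10/3)) is tangent when its distance from (−5, −2) is 5:
[m·(−25/3) − (0)]² = 25(m² + 1)
16m² − 9 = 0, so m = 3/4 or m = −3/4.
With m = 3/4: 3x − 4y = 18. With m = −3/4: 3x + 4y = 2.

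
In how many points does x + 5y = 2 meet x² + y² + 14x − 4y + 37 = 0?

2

Substituting the line into the circle gives 26x² + 366x + 889 = 0.
Discriminant = (366)² − 4·26·(889) = 41500 > 0.
Two real roots: the line is a secant.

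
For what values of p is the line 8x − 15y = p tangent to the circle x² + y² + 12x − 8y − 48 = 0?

The line touches the circle iff its distance from (−6, 4) is 10:
|8·(−6) − 15·4 − p| / √289 = 10
|p − (−108)| = 10·17, so p = 62 or p = −278.

p = −278 or p = 62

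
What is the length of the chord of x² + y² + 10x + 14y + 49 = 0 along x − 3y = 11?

Express y = (−11 + x)/3 and substitute into the circle:
10x² + 110x + 100 = 0  ⟹  x² + 11x + 10 = 0
x = −1 or x = −10, giving (−1, −4) and (−10, −7).
Chord length = distance between (−1, −4) and (−10, −7) = √90 = 3√10.

3√10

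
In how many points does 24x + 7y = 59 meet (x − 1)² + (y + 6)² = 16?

2

Centre (1, −6), r² = 16. Distance² from centre to line = (−77)²/625 = 5929/625.
Since d² < r², the line cuts the circle twice.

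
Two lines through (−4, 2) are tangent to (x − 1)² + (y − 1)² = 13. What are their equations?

Let a tangent through (−4, 2) have slope m. Its distance from (1, 1) must equal √13:
(5m − (−1))² = 13(m² + 1)
6m² + 5m − 6 = 0, so m = 2/3 or m = −3/2.
Through (−4, 2) these give 2x − 3y = −14 and 3x + 2y = −8.

2x − 3y = −14 and 3x + 2y = −8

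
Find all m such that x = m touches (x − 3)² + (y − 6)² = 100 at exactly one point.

m = −7 or m = 13

Tangency holds when the distance from the centre (3, 6) to the line equals the radius 10:
|1·3 + 0·6 − m| / √1 = 10
|m − (3)| = 10, so m = 13 or m = −7.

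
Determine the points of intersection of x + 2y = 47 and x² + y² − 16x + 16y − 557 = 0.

(11, 18) and (27, 10)

Substitute y = (47 − x)/2:
5x² − 190x + 1485 = 0  ⟹  x² − 38x + 297 = 0
x = 27 or x = 11, giving (27, 10) and (11, 18).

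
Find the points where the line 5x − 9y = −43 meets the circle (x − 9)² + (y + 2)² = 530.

Express y = (43 + 5x)/9 and substitute into the circle:
106x² − 848x − 32648 = 0  ⟹  x² − 8x − 308 = 0
x = 22 or x = −14, giving (22, 17) and (−14, −3).

(−14, −3) and (22, 17)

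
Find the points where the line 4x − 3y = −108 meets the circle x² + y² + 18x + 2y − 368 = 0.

From the line, y = (108 + 4x)/3. Substituting:
25x² + 1050x + 9000 = 0  ⟹  x² + 42x + 360 = 0
x = −12 or x = −30, giving (−12, 20) and (−30, −4).

(−30, −4) and (−12, 20)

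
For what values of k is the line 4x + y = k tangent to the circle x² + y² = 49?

For a tangent, require d(centre, line) = r = 7.
|4·0 + 1·0 − k| / √17 = 7
|k| = 7√17.

k = ±7√17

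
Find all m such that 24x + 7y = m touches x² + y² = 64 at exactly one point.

m = −200 or m = 200

The line touches the circle iff its distance from (0, 0) is 8:
|24·0 + 7·0 − m| / √625 = 8
|m| = 8·25, so m = 200 or m = −200.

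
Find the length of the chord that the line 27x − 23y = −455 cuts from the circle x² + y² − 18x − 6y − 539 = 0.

√1258

The distance from (9, 3) to the line is 629/√1258, and r² = 629.
Chord = 2√(r² − d²) = 2·√(629/2) = √1258.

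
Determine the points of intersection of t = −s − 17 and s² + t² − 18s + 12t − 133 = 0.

Substitute t = −s − 17:
2s² + 4s − 48 = 0  ⟹  s² + 2s − 24 = 0
s = 4 or s = −6, giving (4, −21) and (−6, −11).

(−6, −11) and (4, −21)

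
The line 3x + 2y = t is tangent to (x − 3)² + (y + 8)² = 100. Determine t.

t = −7 ± 10√13

The line touches the circle iff its distance from (3, −8) is 10:
|3·3 + 2·(−8) − t| / √13 = 10
|t − (−7)| = 10√13.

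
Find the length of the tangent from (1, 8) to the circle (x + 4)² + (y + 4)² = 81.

2√22

Centre (−4, −4), r² = 81. |PO|² = (5)² + (12)² = 169.
The tangent meets the radius at right angles, so tangent² = |PO|² − r² = 169 − 81 = 88.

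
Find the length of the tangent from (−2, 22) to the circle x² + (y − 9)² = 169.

With centre O = (0, 9), |OP|² = 173 and r² = 169.
By the tangent–radius right angle, tangent length = √(|PO|² − r²) = √4 = 2.

2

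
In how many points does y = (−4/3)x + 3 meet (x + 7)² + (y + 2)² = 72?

0

d² = (4·(−7) + 3·(−2) − (9))²/25 = 1849/25; r² = 72.
Since d² > r², the line lies outside the circle.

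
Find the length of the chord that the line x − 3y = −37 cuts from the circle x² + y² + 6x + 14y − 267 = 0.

3√10

From the line, y = (37 + x)/3. Substituting:
10x² + 170x + 520 = 0  ⟹  x² + 17x + 52 = 0
x = −4 or x = −13, giving (−4, 11) and (−13, 8).
|(−4, 11) − (−13, 8)| = √((9)² + (3)²) = 3√10.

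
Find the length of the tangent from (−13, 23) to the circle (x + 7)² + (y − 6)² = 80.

7√5

The centre is (−7, 6) and r = 4√5. The square of the distance from P to the centre is 36 + 289 = 325.
By the tangent–radius right angle, tangent length = √(|PO|² − r²) = √245 = 7√5.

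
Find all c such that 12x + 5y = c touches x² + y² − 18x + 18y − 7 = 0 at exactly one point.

c = −106 or c = 232

Tangency holds when the distance from the centre (9, −9) to the line equals the radius 13:
|12·9 + 5·(−9) − c| / √169 = 13
|c − (63)| = 13·13, so c = 232 or c = −106.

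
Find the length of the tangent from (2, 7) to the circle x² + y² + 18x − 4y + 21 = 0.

With centre O = (−9, 2), |OP|² = 146 and r² = 64.
The tangent meets the radius at right angles, so tangent² = |PO|² − r² = 146 − 64 = 82.

√82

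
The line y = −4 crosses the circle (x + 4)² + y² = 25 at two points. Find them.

Express y = −4 and substitute into the circle:
x² + 8x + 7 = 0
x = −1 or x = −7, giving (−1, −4) and (−7, −4).

(−7, −4) and (−1, −4)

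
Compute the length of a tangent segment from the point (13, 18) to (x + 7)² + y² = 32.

The centre is (−7, 0) and r = 4√2. The square of the distance from P to the centre is 400 + 324 = 724.
By the tangent–radius right angle, tangent length = √(|PO|² − r²) = √692 = 2√173.

2√173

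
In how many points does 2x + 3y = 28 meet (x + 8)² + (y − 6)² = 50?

0

d² = (2·(−8) + 3·6 − (28))²/13 = 52; r² = 50.
Since d² > r², the line lies outside the circle.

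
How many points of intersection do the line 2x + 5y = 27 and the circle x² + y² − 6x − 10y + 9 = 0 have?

2

Substituting the line into the circle gives 29x² − 158x − 396 = 0.
Discriminant = (−158)² − 4·29·(−396) = 70900 > 0.
Two real roots: the line is a secant.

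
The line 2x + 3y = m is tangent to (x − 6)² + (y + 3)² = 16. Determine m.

For a tangent, require d(centre, line) = r = 4.
|2·6 + 3·(−3) − m| / √13 = 4
|m − (3)| = 4√13.

m = 3 ± 4√13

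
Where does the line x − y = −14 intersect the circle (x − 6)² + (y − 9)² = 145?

(−6, 8) and (7, 21)

Substitute y = x + 14:
2x² − 2x − 84 = 0  ⟹  x² − x − 42 = 0
x = 7 or x = −6, giving (7, 21) and (−6, 8).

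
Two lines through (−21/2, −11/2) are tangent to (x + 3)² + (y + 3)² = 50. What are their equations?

7x − y = −68 and x + y = −16

Write the tangent as mx − y + (−11/2 − m·(−21/2)) = 0 and set its distance from the centre to 5√2:
[m·(15/2) − (5/2)]² = 50(m² + 1)
m² − 6m − 7 = 0, so m = 7 or m = −1.
Through (−21/2, −11/2) these give 7x − y = −68 and x + y = −16.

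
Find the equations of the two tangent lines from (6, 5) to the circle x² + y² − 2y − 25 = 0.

5x − y = 25 and x + 5y = 31

Write the tangent as mx − y + (5 − m·(6)) = 0 and set its distance from the centre to √26:
[m·(−6) − (−4)]² = 26(m² + 1)
5m² − 24m − 5 = 0, so m = 5 or m = −1/5.
With m = 5: 5x − y = 25. With m = −1/5: x + 5y = 31.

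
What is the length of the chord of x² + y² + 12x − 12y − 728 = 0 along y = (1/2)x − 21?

8√5

Express y = (−42 + x)/2 and substitute into the circle:
5x² − 60x − 140 = 0  ⟹  x² − 12x − 28 = 0
x = 14 or x = −2, giving (14, −14) and (−2, −22).
|(14, −14) − (−2, −22)| = √((16)² + (8)²) = 8√5.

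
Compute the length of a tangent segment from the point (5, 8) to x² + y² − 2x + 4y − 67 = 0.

The centre is (1, −2) and r = 6√2. The square of the distance from P to the centre is 16 + 100 = 116.
By the tangent–radius right angle, tangent length = √(|PO|² − r²) = √44 = 2√11.

2√11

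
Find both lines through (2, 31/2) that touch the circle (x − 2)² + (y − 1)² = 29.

5x + 2y = 41 and 5x − 2y = −21

Let a tangent through (2, 31/2) have slope m. Its distance from (2, 1) must equal √29:
[m·(0) − (−29/2)]² = 29(m² + 1)
4m² − 25 = 0, so m = −5/2 or m = 5/2.
With m = −5/2: 5x + 2y = 41. With m = 5/2: 5x − 2y = −21.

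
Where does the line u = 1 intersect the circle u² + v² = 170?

The line gives u = 1. Substituting into the circle:
v² − 169 = 0
v = 13 or v = −13, giving (1, 13) and (1, −13).

(1, −13) and (1, 13)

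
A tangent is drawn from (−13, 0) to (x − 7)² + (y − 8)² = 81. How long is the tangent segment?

Centre (7, 8), r² = 81. |PO|² = (−20)² + (−8)² = 464.
By the tangent–radius right angle, tangent length = √(|PO|² − r²) = √383.

√383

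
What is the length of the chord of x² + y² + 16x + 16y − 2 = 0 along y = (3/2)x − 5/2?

6√13

Substitute y = (−5 + 3x)/2:
13x² + 130x − 143 = 0  ⟹  x² + 10x − 11 = 0
x = 1 or x = −11, giving (1, −1) and (−11, −19).
|(1, −1) − (−11, −19)| = √((12)² + (18)²) = 6√13.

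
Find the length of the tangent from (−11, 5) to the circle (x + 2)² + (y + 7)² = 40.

With centre O = (−2, −7), |OP|² = 225 and r² = 40.
The tangent meets the radius at right angles, so tangent² = |PO|² − r² = 225 − 40 = 185.

√185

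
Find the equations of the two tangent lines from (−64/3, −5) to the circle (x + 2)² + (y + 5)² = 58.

3x + 7y = −99 and 3x − 7y = −29

Let a tangent through (−64/3, −5) have slope m. Its distance from (−2, −5) must equal √58:
[m·(58/3) − (0)]² = 58(m² + 1)
49m² − 9 = 0, so m = −3/7 or m = 3/7.
Through (−64/3, −5) these give 3x + 7y = −99 and 3x − 7y = −29.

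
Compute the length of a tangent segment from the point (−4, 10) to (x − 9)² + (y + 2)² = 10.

√303

Centre (9, −2), r² = 10. |PO|² = (−13)² + (12)² = 313.
Power of the point: PT² = |PO|² − r² = 303, so PT = √303.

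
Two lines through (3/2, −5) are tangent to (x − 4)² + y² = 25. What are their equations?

y = −5 and 4x + 3y = −9

Let a tangent through (3/2, −5) have slope m. Its distance from (4, 0) must equal 5:
[m·(5/2) − (5)]² = 25(m² + 1)
3m² + 4m = 0, so m = 0 or m = −4/3.
Through (3/2, −5) these give y = −5 and 4x + 3y = −9.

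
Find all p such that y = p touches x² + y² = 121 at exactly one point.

Tangency holds when the distance from the centre (0, 0) to the line equals the radius 11:
|0·0 + 1·0 − p| / √1 = 11
|p| = 11, so p = 11 or p = −11.

p = −11 or p = 11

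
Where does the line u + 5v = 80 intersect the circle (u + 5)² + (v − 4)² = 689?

(−25, 21) and (20, 12)

From the line, v = (80 − u)/5. Substituting:
26u² + 130u − 13000 = 0  ⟹  u² + 5u − 500 = 0
u = 20 or u = −25, giving (20, 12) and (−25, 21).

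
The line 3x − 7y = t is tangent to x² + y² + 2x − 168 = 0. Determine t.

The line touches the circle iff its distance from (−1, 0) is 13:
|3·(−1) − 7·0 − t| / √58 = 13
|t − (−3)| = 13√58.

t = −3 ± 13√58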